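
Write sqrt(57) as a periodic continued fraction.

Write x_i = (sqrt(57) + m_i)/d_i with (m_0, d_0) = (0, 1). a_0 = floor(sqrt(57)) = 7, since 7^2 = 49 <= 57 < 64 = 8^2.
Iterate m_{i+1} = d_i*a_i - m_i, d_{i+1} = (57 - m_{i+1}^2)/d_i, a_{i+1} = floor((a_0 + m_{i+1})/d_{i+1}):
  m_1 = 1*7 - 0 = 7, d_1 = (57 - 7^2)/1 = 8/1 = 8, a_1 = floor((7 + 7)/8) = 1.
  m_2 = 8*1 - 7 = 1, d_2 = (57 - 1^2)/8 = 56/8 = 7, a_2 = floor((7 + 1)/7) = 1.
  m_3 = 7*1 - 1 = 6, d_3 = (57 - 6^2)/7 = 21/7 = 3, a_3 = floor((7 + 6)/3) = 4.
  m_4 = 3*4 - 6 = 6, d_4 = (57 - 6^2)/3 = 21/3 = 7, a_4 = floor((7 + 6)/7) = 1.
  m_5 = 7*1 - 6 = 1, d_5 = (57 - 1^2)/7 = 56/7 = 8, a_5 = floor((7 + 1)/8) = 1.
  m_6 = 8*1 - 1 = 7, d_6 = (57 - 7^2)/8 = 8/8 = 1, a_6 = floor((7 + 7)/1) = 14.
  m_7 = 1*14 - 7 = 7, d_7 = (57 - 7^2)/1 = 8/1 = 8: (m_7, d_7) = (m_1, d_1) = (7, 8), so from here the quotients repeat a_1, ..., a_6; the period length is 6.
Hence the expansion of sqrt(57) is a_0 = 7 followed by the repeating block 1, 1, 4, 1, 1, 14 (period 6).

[7; (1, 1, 4, 1, 1, 14)]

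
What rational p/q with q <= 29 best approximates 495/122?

69/17

Expand x = 495/122 as a continued fraction with the Euclidean algorithm:
  495 = 4*122 + 7, so a_0 = 4.
  122 = 17*7 + 3, so a_1 = 17.
  7 = 2*3 + 1, so a_2 = 2.
  3 = 3*1 + 0, so a_3 = 3.
so x = [4; 17, 2, 3].
Convergents (p_i = a_i*p_{i-1} + p_{i-2}, q_i = a_i*q_{i-1} + q_{i-2} with p_{-2}=0, p_{-1}=1, q_{-2}=1, q_{-1}=0), until the denominator exceeds 29:
  i=0: a_0=4, p_0 = 4*1 + 0 = 4, q_0 = 4*0 + 1 = 1.
  i=1: a_1=17, p_1 = 17*4 + 1 = 69, q_1 = 17*1 + 0 = 17.
  i=2: a_2=2, p_2 = 2*69 + 4 = 142, q_2 = 2*17 + 1 = 35.
q_2 = 35 > 29, so the last convergent with denominator <= 29 is p_1/q_1 = 69/17.
The closest fraction with denominator <= 29 is either p_1/q_1 or the intermediate fraction (k*p_1 + p_0)/(k*q_1 + q_0) with the largest k >= 1 whose denominator stays <= 29; these approach x as k grows, and every other convergent or intermediate fraction in range is farther away.
Largest k: floor((29 - q_0)/q_1) = floor((29 - 1)/17) = 1.
That gives (1*69 + 4)/(1*17 + 1) = 73/18.
Compare the errors: |x - 69/17| = |495*17 - 69*122|/(122*17) = 3/2074, and |x - 73/18| = |495*18 - 73*122|/(122*18) = 4/2196.
Cross-multiplying, 3*2196 = 6588 < 8296 = 4*2074, so 3/2074 is smaller: the convergent 69/17 is closer to x than 73/18.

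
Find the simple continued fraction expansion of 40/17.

Run the Euclidean algorithm on 40 and 17; the successive quotients are the partial quotients a_0, a_1, ... (each step inverts the fractional part left over by the previous one):
  40 = 2*17 + 6, so a_0 = 2.
  17 = 2*6 + 5, so a_1 = 2.
  6 = 1*5 + 1, so a_2 = 1.
  5 = 5*1 + 0, so a_3 = 5.
The remainder reaches 0 after 4 divisions, so the expansion has 4 partial quotients, read off in order.

[2; 2, 1, 5]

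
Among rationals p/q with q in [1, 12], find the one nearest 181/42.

Expand x = 181/42 as a continued fraction with the Euclidean algorithm:
  181 = 4*42 + 13, so a_0 = 4.
  42 = 3*13 + 3, so a_1 = 3.
  13 = 4*3 + 1, so a_2 = 4.
  3 = 3*1 + 0, so a_3 = 3.
so x = [4; 3, 4, 3].
Convergents (p_i = a_i*p_{i-1} + p_{i-2}, q_i = a_i*q_{i-1} + q_{i-2} with p_{-2}=0, p_{-1}=1, q_{-2}=1, q_{-1}=0), until the denominator exceeds 12:
  i=0: a_0=4, p_0 = 4*1 + 0 = 4, q_0 = 4*0 + 1 = 1.
  i=1: a_1=3, p_1 = 3*4 + 1 = 13, q_1 = 3*1 + 0 = 3.
  i=2: a_2=4, p_2 = 4*13 + 4 = 56, q_2 = 4*3 + 1 = 13.
q_2 = 13 > 12, so the last convergent with denominator <= 12 is p_1/q_1 = 13/3.
The closest fraction with denominator <= 12 is either p_1/q_1 or the intermediate fraction (k*p_1 + p_0)/(k*q_1 + q_0) with the largest k >= 1 whose denominator stays <= 12; these approach x as k grows, and every other convergent or intermediate fraction in range is farther away.
Largest k: floor((12 - q_0)/q_1) = floor((12 - 1)/3) = 3.
That gives (3*13 + 4)/(3*3 + 1) = 43/10.
Compare the errors: |x - 13/3| = |181*3 - 13*42|/(42*3) = 3/126, and |x - 43/10| = |181*10 - 43*42|/(42*10) = 4/420.
Cross-multiplying, 4*126 = 504 < 1260 = 3*420, so 4/420 is smaller: the intermediate fraction 43/10 is closer to x than 13/3.

43/10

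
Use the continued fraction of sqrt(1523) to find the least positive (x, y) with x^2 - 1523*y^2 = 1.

First expand sqrt(1523) as a continued fraction. With x_i = (sqrt(1523) + m_i)/d_i and (m_0, d_0) = (0, 1): a_0 = floor(sqrt(1523)) = 39, since 39^2 = 1521 <= 1523 < 1600 = 40^2.
Iterate m_{i+1} = d_i*a_i - m_i, d_{i+1} = (1523 - m_{i+1}^2)/d_i, a_{i+1} = floor((a_0 + m_{i+1})/d_{i+1}):
  m_1 = 1*39 - 0 = 39, d_1 = (1523 - 39^2)/1 = 2/1 = 2, a_1 = floor((39 + 39)/2) = 39.
  m_2 = 2*39 - 39 = 39, d_2 = (1523 - 39^2)/2 = 2/2 = 1, a_2 = floor((39 + 39)/1) = 78.
  m_3 = 1*78 - 39 = 39, d_3 = (1523 - 39^2)/1 = 2/1 = 2: (m_3, d_3) = (m_1, d_1) = (39, 2), so from here the quotients repeat a_1, a_2; the period length is 2.
So sqrt(1523) = [39; (39, 78)] with period length k = 2.
k is even, so the fundamental solution of x^2 - 1523y^2 = 1 is (p_{k-1}, q_{k-1}) = (p_1, q_1); compute convergents through index 1.
Convergents (p_i = a_i*p_{i-1} + p_{i-2}, q_i = a_i*q_{i-1} + q_{i-2} with p_{-2}=0, p_{-1}=1, q_{-2}=1, q_{-1}=0):
  i=0: a_0=39, p_0 = 39*1 + 0 = 39, q_0 = 39*0 + 1 = 1.
  i=1: a_1=39, p_1 = 39*39 + 1 = 1522, q_1 = 39*1 + 0 = 39.
Check: 1522^2 - 1523*39^2 = 2316484 - 2316483 = 1, so (x, y) = (1522, 39) solves the equation, and by the theorem it is the least positive solution.

(x, y) = (1522, 39)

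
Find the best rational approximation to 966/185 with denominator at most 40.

47/9

Expand x = 966/185 as a continued fraction with the Euclidean algorithm:
  966 = 5*185 + 41, so a_0 = 5.
  185 = 4*41 + 21, so a_1 = 4.
  41 = 1*21 + 20, so a_2 = 1.
  21 = 1*20 + 1, so a_3 = 1.
  20 = 20*1 + 0, so a_4 = 20.
so x = [5; 4, 1, 1, 20].
Convergents (p_i = a_i*p_{i-1} + p_{i-2}, q_i = a_i*q_{i-1} + q_{i-2} with p_{-2}=0, p_{-1}=1, q_{-2}=1, q_{-1}=0), until the denominator exceeds 40:
  i=0: a_0=5, p_0 = 5*1 + 0 = 5, q_0 = 5*0 + 1 = 1.
  i=1: a_1=4, p_1 = 4*5 + 1 = 21, q_1 = 4*1 + 0 = 4.
  i=2: a_2=1, p_2 = 1*21 + 5 = 26, q_2 = 1*4 + 1 = 5.
  i=3: a_3=1, p_3 = 1*26 + 21 = 47, q_3 = 1*5 + 4 = 9.
  i=4: a_4=20, p_4 = 20*47 + 26 = 966, q_4 = 20*9 + 5 = 185.
q_4 = 185 > 40, so the last convergent with denominator <= 40 is p_3/q_3 = 47/9.
The closest fraction with denominator <= 40 is either p_3/q_3 or the intermediate fraction (k*p_3 + p_2)/(k*q_3 + q_2) with the largest k >= 1 whose denominator stays <= 40; these approach x as k grows, and every other convergent or intermediate fraction in range is farther away.
Largest k: floor((40 - q_2)/q_3) = floor((40 - 5)/9) = 3.
That gives (3*47 + 26)/(3*9 + 5) = 167/32.
Compare the errors: |x - 47/9| = |966*9 - 47*185|/(185*9) = 1/1665, and |x - 167/32| = |966*32 - 167*185|/(185*32) = 17/5920.
Cross-multiplying, 1*5920 = 5920 < 28305 = 17*1665, so 1/1665 is smaller: the convergent 47/9 is closer to x than 167/32.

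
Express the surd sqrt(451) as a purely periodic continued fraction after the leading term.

[21; (4, 4, 2, 8, 21, 8, 2, 4, 4, 42)]

Write x_i = (sqrt(451) + m_i)/d_i with (m_0, d_0) = (0, 1). a_0 = floor(sqrt(451)) = 21, since 21^2 = 441 <= 451 < 484 = 22^2.
Iterate m_{i+1} = d_i*a_i - m_i, d_{i+1} = (451 - m_{i+1}^2)/d_i, a_{i+1} = floor((a_0 + m_{i+1})/d_{i+1}):
  m_1 = 1*21 - 0 = 21, d_1 = (451 - 21^2)/1 = 10/1 = 10, a_1 = floor((21 + 21)/10) = 4.
  m_2 = 10*4 - 21 = 19, d_2 = (451 - 19^2)/10 = 90/10 = 9, a_2 = floor((21 + 19)/9) = 4.
  m_3 = 9*4 - 19 = 17, d_3 = (451 - 17^2)/9 = 162/9 = 18, a_3 = floor((21 + 17)/18) = 2.
  m_4 = 18*2 - 17 = 19, d_4 = (451 - 19^2)/18 = 90/18 = 5, a_4 = floor((21 + 19)/5) = 8.
  m_5 = 5*8 - 19 = 21, d_5 = (451 - 21^2)/5 = 10/5 = 2, a_5 = floor((21 + 21)/2) = 21.
  m_6 = 2*21 - 21 = 21, d_6 = (451 - 21^2)/2 = 10/2 = 5, a_6 = floor((21 + 21)/5) = 8.
  m_7 = 5*8 - 21 = 19, d_7 = (451 - 19^2)/5 = 90/5 = 18, a_7 = floor((21 + 19)/18) = 2.
  m_8 = 18*2 - 19 = 17, d_8 = (451 - 17^2)/18 = 162/18 = 9, a_8 = floor((21 + 17)/9) = 4.
  m_9 = 9*4 - 17 = 19, d_9 = (451 - 19^2)/9 = 90/9 = 10, a_9 = floor((21 + 19)/10) = 4.
  m_10 = 10*4 - 19 = 21, d_10 = (451 - 21^2)/10 = 10/10 = 1, a_10 = floor((21 + 21)/1) = 42.
  m_11 = 1*42 - 21 = 21, d_11 = (451 - 21^2)/1 = 10/1 = 10: (m_11, d_11) = (m_1, d_1) = (21, 10), so from here the quotients repeat a_1, ..., a_10; the period length is 10.
Hence the expansion of sqrt(451) is a_0 = 21 followed by the repeating block 4, 4, 2, 8, 21, 8, 2, 4, 4, 42 (period 10).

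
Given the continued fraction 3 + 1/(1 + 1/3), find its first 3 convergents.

3/1, 4/1, 15/4

Using the convergent recurrence p_i = a_i*p_{i-1} + p_{i-2}, q_i = a_i*q_{i-1} + q_{i-2} with p_{-2}=0, p_{-1}=1, q_{-2}=1, q_{-1}=0:
  i=0: a_0=3, p_0 = 3*1 + 0 = 3, q_0 = 3*0 + 1 = 1.
  i=1: a_1=1, p_1 = 1*3 + 1 = 4, q_1 = 1*1 + 0 = 1.
  i=2: a_2=3, p_2 = 3*4 + 3 = 15, q_2 = 3*1 + 1 = 4.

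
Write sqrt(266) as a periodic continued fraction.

[16; (3, 4, 3, 32)]

Write x_i = (sqrt(266) + m_i)/d_i with (m_0, d_0) = (0, 1). a_0 = floor(sqrt(266)) = 16, since 16^2 = 256 <= 266 < 289 = 17^2.
Iterate m_{i+1} = d_i*a_i - m_i, d_{i+1} = (266 - m_{i+1}^2)/d_i, a_{i+1} = floor((a_0 + m_{i+1})/d_{i+1}):
  m_1 = 1*16 - 0 = 16, d_1 = (266 - 16^2)/1 = 10/1 = 10, a_1 = floor((16 + 16)/10) = 3.
  m_2 = 10*3 - 16 = 14, d_2 = (266 - 14^2)/10 = 70/10 = 7, a_2 = floor((16 + 14)/7) = 4.
  m_3 = 7*4 - 14 = 14, d_3 = (266 - 14^2)/7 = 70/7 = 10, a_3 = floor((16 + 14)/10) = 3.
  m_4 = 10*3 - 14 = 16, d_4 = (266 - 16^2)/10 = 10/10 = 1, a_4 = floor((16 + 16)/1) = 32.
  m_5 = 1*32 - 16 = 16, d_5 = (266 - 16^2)/1 = 10/1 = 10: (m_5, d_5) = (m_1, d_1) = (16, 10), so from here the quotients repeat a_1, ..., a_4; the period length is 4.
Hence the expansion of sqrt(266) is a_0 = 16 followed by the repeating block 3, 4, 3, 32 (period 4).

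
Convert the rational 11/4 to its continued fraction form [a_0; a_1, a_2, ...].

[2; 1, 3]

Run the Euclidean algorithm on 11 and 4; the successive quotients are the partial quotients a_0, a_1, ... (each step inverts the fractional part left over by the previous one):
  11 = 2*4 + 3, so a_0 = 2.
  4 = 1*3 + 1, so a_1 = 1.
  3 = 3*1 + 0, so a_2 = 3.
The remainder reaches 0 after 3 divisions, so the expansion has 3 partial quotients, read off in order.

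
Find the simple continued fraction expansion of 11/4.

[2; 1, 3]

Run the Euclidean algorithm on 11 and 4; the successive quotients are the partial quotients a_0, a_1, ... (each step inverts the fractional part left over by the previous one):
  11 = 2*4 + 3, so a_0 = 2.
  4 = 1*3 + 1, so a_1 = 1.
  3 = 3*1 + 0, so a_2 = 3.
The remainder reaches 0 after 3 divisions, so the expansion has 3 partial quotients, read off in order.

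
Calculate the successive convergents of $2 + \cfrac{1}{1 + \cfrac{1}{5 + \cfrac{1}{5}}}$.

2/1, 3/1, 17/6, 88/31

Using the convergent recurrence p_i = a_i*p_{i-1} + p_{i-2}, q_i = a_i*q_{i-1} + q_{i-2} with p_{-2}=0, p_{-1}=1, q_{-2}=1, q_{-1}=0:
  i=0: a_0=2, p_0 = 2*1 + 0 = 2, q_0 = 2*0 + 1 = 1.
  i=1: a_1=1, p_1 = 1*2 + 1 = 3, q_1 = 1*1 + 0 = 1.
  i=2: a_2=5, p_2 = 5*3 + 2 = 17, q_2 = 5*1 + 1 = 6.
  i=3: a_3=5, p_3 = 5*17 + 3 = 88, q_3 = 5*6 + 1 = 31.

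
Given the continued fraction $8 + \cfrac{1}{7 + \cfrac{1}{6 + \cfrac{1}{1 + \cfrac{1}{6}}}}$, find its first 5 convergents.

8/1, 57/7, 350/43, 407/50, 2792/343

Using the convergent recurrence p_i = a_i*p_{i-1} + p_{i-2}, q_i = a_i*q_{i-1} + q_{i-2} with p_{-2}=0, p_{-1}=1, q_{-2}=1, q_{-1}=0:
  i=0: a_0=8, p_0 = 8*1 + 0 = 8, q_0 = 8*0 + 1 = 1.
  i=1: a_1=7, p_1 = 7*8 + 1 = 57, q_1 = 7*1 + 0 = 7.
  i=2: a_2=6, p_2 = 6*57 + 8 = 350, q_2 = 6*7 + 1 = 43.
  i=3: a_3=1, p_3 = 1*350 + 57 = 407, q_3 = 1*43 + 7 = 50.
  i=4: a_4=6, p_4 = 6*407 + 350 = 2792, q_4 = 6*50 + 43 = 343.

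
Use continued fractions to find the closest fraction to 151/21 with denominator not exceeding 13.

79/11

Expand x = 151/21 as a continued fraction with the Euclidean algorithm:
  151 = 7*21 + 4, so a_0 = 7.
  21 = 5*4 + 1, so a_1 = 5.
  4 = 4*1 + 0, so a_2 = 4.
so x = [7; 5, 4].
Convergents (p_i = a_i*p_{i-1} + p_{i-2}, q_i = a_i*q_{i-1} + q_{i-2} with p_{-2}=0, p_{-1}=1, q_{-2}=1, q_{-1}=0), until the denominator exceeds 13:
  i=0: a_0=7, p_0 = 7*1 + 0 = 7, q_0 = 7*0 + 1 = 1.
  i=1: a_1=5, p_1 = 5*7 + 1 = 36, q_1 = 5*1 + 0 = 5.
  i=2: a_2=4, p_2 = 4*36 + 7 = 151, q_2 = 4*5 + 1 = 21.
q_2 = 21 > 13, so the last convergent with denominator <= 13 is p_1/q_1 = 36/5.
The closest fraction with denominator <= 13 is either p_1/q_1 or the intermediate fraction (k*p_1 + p_0)/(k*q_1 + q_0) with the largest k >= 1 whose denominator stays <= 13; these approach x as k grows, and every other convergent or intermediate fraction in range is farther away.
Largest k: floor((13 - q_0)/q_1) = floor((13 - 1)/5) = 2.
That gives (2*36 + 7)/(2*5 + 1) = 79/11.
Compare the errors: |x - 36/5| = |151*5 - 36*21|/(21*5) = 1/105, and |x - 79/11| = |151*11 - 79*21|/(21*11) = 2/231.
Cross-multiplying, 2*105 = 210 < 231 = 1*231, so 2/231 is smaller: the intermediate fraction 79/11 is closer to x than 36/5.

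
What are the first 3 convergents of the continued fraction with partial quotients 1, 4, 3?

Using the convergent recurrence p_i = a_i*p_{i-1} + p_{i-2}, q_i = a_i*q_{i-1} + q_{i-2} with p_{-2}=0, p_{-1}=1, q_{-2}=1, q_{-1}=0:
  i=0: a_0=1, p_0 = 1*1 + 0 = 1, q_0 = 1*0 + 1 = 1.
  i=1: a_1=4, p_1 = 4*1 + 1 = 5, q_1 = 4*1 + 0 = 4.
  i=2: a_2=3, p_2 = 3*5 + 1 = 16, q_2 = 3*4 + 1 = 13.

1/1, 5/4, 16/13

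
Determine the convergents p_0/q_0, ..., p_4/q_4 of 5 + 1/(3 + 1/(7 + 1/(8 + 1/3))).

5/1, 16/3, 117/22, 952/179, 2973/559

Using the convergent recurrence p_i = a_i*p_{i-1} + p_{i-2}, q_i = a_i*q_{i-1} + q_{i-2} with p_{-2}=0, p_{-1}=1, q_{-2}=1, q_{-1}=0:
  i=0: a_0=5, p_0 = 5*1 + 0 = 5, q_0 = 5*0 + 1 = 1.
  i=1: a_1=3, p_1 = 3*5 + 1 = 16, q_1 = 3*1 + 0 = 3.
  i=2: a_2=7, p_2 = 7*16 + 5 = 117, q_2 = 7*3 + 1 = 22.
  i=3: a_3=8, p_3 = 8*117 + 16 = 952, q_3 = 8*22 + 3 = 179.
  i=4: a_4=3, p_4 = 3*952 + 117 = 2973, q_4 = 3*179 + 22 = 559.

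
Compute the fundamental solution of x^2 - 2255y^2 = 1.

(x, y) = (3609, 76)

First expand sqrt(2255) as a continued fraction. With x_i = (sqrt(2255) + m_i)/d_i and (m_0, d_0) = (0, 1): a_0 = floor(sqrt(2255)) = 47, since 47^2 = 2209 <= 2255 < 2304 = 48^2.
Iterate m_{i+1} = d_i*a_i - m_i, d_{i+1} = (2255 - m_{i+1}^2)/d_i, a_{i+1} = floor((a_0 + m_{i+1})/d_{i+1}):
  m_1 = 1*47 - 0 = 47, d_1 = (2255 - 47^2)/1 = 46/1 = 46, a_1 = floor((47 + 47)/46) = 2.
  m_2 = 46*2 - 47 = 45, d_2 = (2255 - 45^2)/46 = 230/46 = 5, a_2 = floor((47 + 45)/5) = 18.
  m_3 = 5*18 - 45 = 45, d_3 = (2255 - 45^2)/5 = 230/5 = 46, a_3 = floor((47 + 45)/46) = 2.
  m_4 = 46*2 - 45 = 47, d_4 = (2255 - 47^2)/46 = 46/46 = 1, a_4 = floor((47 + 47)/1) = 94.
  m_5 = 1*94 - 47 = 47, d_5 = (2255 - 47^2)/1 = 46/1 = 46: (m_5, d_5) = (m_1, d_1) = (47, 46), so from here the quotients repeat a_1, ..., a_4; the period length is 4.
So sqrt(2255) = [47; (2, 18, 2, 94)] with period length k = 4.
k is even, so the fundamental solution of x^2 - 2255y^2 = 1 is (p_{k-1}, q_{k-1}) = (p_3, q_3); compute convergents through index 3.
Convergents (p_i = a_i*p_{i-1} + p_{i-2}, q_i = a_i*q_{i-1} + q_{i-2} with p_{-2}=0, p_{-1}=1, q_{-2}=1, q_{-1}=0):
  i=0: a_0=47, p_0 = 47*1 + 0 = 47, q_0 = 47*0 + 1 = 1.
  i=1: a_1=2, p_1 = 2*47 + 1 = 95, q_1 = 2*1 + 0 = 2.
  i=2: a_2=18, p_2 = 18*95 + 47 = 1757, q_2 = 18*2 + 1 = 37.
  i=3: a_3=2, p_3 = 2*1757 + 95 = 3609, q_3 = 2*37 + 2 = 76.
Check: 3609^2 - 2255*76^2 = 13024881 - 13024880 = 1, so (x, y) = (3609, 76) solves the equation, and by the theorem it is the least positive solution.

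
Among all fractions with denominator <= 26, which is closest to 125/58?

Expand x = 125/58 as a continued fraction with the Euclidean algorithm:
  125 = 2*58 + 9, so a_0 = 2.
  58 = 6*9 + 4, so a_1 = 6.
  9 = 2*4 + 1, so a_2 = 2.
  4 = 4*1 + 0, so a_3 = 4.
so x = [2; 6, 2, 4].
Convergents (p_i = a_i*p_{i-1} + p_{i-2}, q_i = a_i*q_{i-1} + q_{i-2} with p_{-2}=0, p_{-1}=1, q_{-2}=1, q_{-1}=0), until the denominator exceeds 26:
  i=0: a_0=2, p_0 = 2*1 + 0 = 2, q_0 = 2*0 + 1 = 1.
  i=1: a_1=6, p_1 = 6*2 + 1 = 13, q_1 = 6*1 + 0 = 6.
  i=2: a_2=2, p_2 = 2*13 + 2 = 28, q_2 = 2*6 + 1 = 13.
  i=3: a_3=4, p_3 = 4*28 + 13 = 125, q_3 = 4*13 + 6 = 58.
q_3 = 58 > 26, so the last convergent with denominator <= 26 is p_2/q_2 = 28/13.
The closest fraction with denominator <= 26 is either p_2/q_2 or the intermediate fraction (k*p_2 + p_1)/(k*q_2 + q_1) with the largest k >= 1 whose denominator stays <= 26; these approach x as k grows, and every other convergent or intermediate fraction in range is farther away.
Largest k: floor((26 - q_1)/q_2) = floor((26 - 6)/13) = 1.
That gives (1*28 + 13)/(1*13 + 6) = 41/19.
Compare the errors: |x - 28/13| = |125*13 - 28*58|/(58*13) = 1/754, and |x - 41/19| = |125*19 - 41*58|/(58*19) = 3/1102.
Cross-multiplying, 1*1102 = 1102 < 2262 = 3*754, so 1/754 is smaller: the convergent 28/13 is closer to x than 41/19.

28/13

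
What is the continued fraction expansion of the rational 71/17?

[4; 5, 1, 2]

Run the Euclidean algorithm on 71 and 17; the successive quotients are the partial quotients a_0, a_1, ... (each step inverts the fractional part left over by the previous one):
  71 = 4*17 + 3, so a_0 = 4.
  17 = 5*3 + 2, so a_1 = 5.
  3 = 1*2 + 1, so a_2 = 1.
  2 = 2*1 + 0, so a_3 = 2.
The remainder reaches 0 after 4 divisions, so the expansion has 4 partial quotients, read off in order.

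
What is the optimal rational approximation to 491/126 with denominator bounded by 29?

Expand x = 491/126 as a continued fraction with the Euclidean algorithm:
  491 = 3*126 + 113, so a_0 = 3.
  126 = 1*113 + 13, so a_1 = 1.
  113 = 8*13 + 9, so a_2 = 8.
  13 = 1*9 + 4, so a_3 = 1.
  9 = 2*4 + 1, so a_4 = 2.
  4 = 4*1 + 0, so a_5 = 4.
so x = [3; 1, 8, 1, 2, 4].
Convergents (p_i = a_i*p_{i-1} + p_{i-2}, q_i = a_i*q_{i-1} + q_{i-2} with p_{-2}=0, p_{-1}=1, q_{-2}=1, q_{-1}=0), until the denominator exceeds 29:
  i=0: a_0=3, p_0 = 3*1 + 0 = 3, q_0 = 3*0 + 1 = 1.
  i=1: a_1=1, p_1 = 1*3 + 1 = 4, q_1 = 1*1 + 0 = 1.
  i=2: a_2=8, p_2 = 8*4 + 3 = 35, q_2 = 8*1 + 1 = 9.
  i=3: a_3=1, p_3 = 1*35 + 4 = 39, q_3 = 1*9 + 1 = 10.
  i=4: a_4=2, p_4 = 2*39 + 35 = 113, q_4 = 2*10 + 9 = 29.
  i=5: a_5=4, p_5 = 4*113 + 39 = 491, q_5 = 4*29 + 10 = 126.
q_5 = 126 > 29, so the last convergent with denominator <= 29 is p_4/q_4 = 113/29.
The closest fraction with denominator <= 29 is either p_4/q_4 or the intermediate fraction (k*p_4 + p_3)/(k*q_4 + q_3) with the largest k >= 1 whose denominator stays <= 29; these approach x as k grows, and every other convergent or intermediate fraction in range is farther away.
Largest k: floor((29 - q_3)/q_4) = floor((29 - 10)/29) = 0.
Since k = 0, no intermediate fraction beyond p_4/q_4 has denominator <= 29, so the convergent 113/29 is the closest (its error is |491*29 - 113*126|/(126*29) = 1/3654).

113/29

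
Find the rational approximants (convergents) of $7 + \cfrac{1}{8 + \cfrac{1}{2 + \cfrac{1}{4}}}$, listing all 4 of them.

7/1, 57/8, 121/17, 541/76

Using the convergent recurrence p_i = a_i*p_{i-1} + p_{i-2}, q_i = a_i*q_{i-1} + q_{i-2} with p_{-2}=0, p_{-1}=1, q_{-2}=1, q_{-1}=0:
  i=0: a_0=7, p_0 = 7*1 + 0 = 7, q_0 = 7*0 + 1 = 1.
  i=1: a_1=8, p_1 = 8*7 + 1 = 57, q_1 = 8*1 + 0 = 8.
  i=2: a_2=2, p_2 = 2*57 + 7 = 121, q_2 = 2*8 + 1 = 17.
  i=3: a_3=4, p_3 = 4*121 + 57 = 541, q_3 = 4*17 + 8 = 76.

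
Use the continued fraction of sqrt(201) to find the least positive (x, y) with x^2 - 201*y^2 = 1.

(x, y) = (515095, 36332)

First expand sqrt(201) as a continued fraction. With x_i = (sqrt(201) + m_i)/d_i and (m_0, d_0) = (0, 1): a_0 = floor(sqrt(201)) = 14, since 14^2 = 196 <= 201 < 225 = 15^2.
Iterate m_{i+1} = d_i*a_i - m_i, d_{i+1} = (201 - m_{i+1}^2)/d_i, a_{i+1} = floor((a_0 + m_{i+1})/d_{i+1}):
  m_1 = 1*14 - 0 = 14, d_1 = (201 - 14^2)/1 = 5/1 = 5, a_1 = floor((14 + 14)/5) = 5.
  m_2 = 5*5 - 14 = 11, d_2 = (201 - 11^2)/5 = 80/5 = 16, a_2 = floor((14 + 11)/16) = 1.
  m_3 = 16*1 - 11 = 5, d_3 = (201 - 5^2)/16 = 176/16 = 11, a_3 = floor((14 + 5)/11) = 1.
  m_4 = 11*1 - 5 = 6, d_4 = (201 - 6^2)/11 = 165/11 = 15, a_4 = floor((14 + 6)/15) = 1.
  m_5 = 15*1 - 6 = 9, d_5 = (201 - 9^2)/15 = 120/15 = 8, a_5 = floor((14 + 9)/8) = 2.
  m_6 = 8*2 - 9 = 7, d_6 = (201 - 7^2)/8 = 152/8 = 19, a_6 = floor((14 + 7)/19) = 1.
  m_7 = 19*1 - 7 = 12, d_7 = (201 - 12^2)/19 = 57/19 = 3, a_7 = floor((14 + 12)/3) = 8.
  m_8 = 3*8 - 12 = 12, d_8 = (201 - 12^2)/3 = 57/3 = 19, a_8 = floor((14 + 12)/19) = 1.
  m_9 = 19*1 - 12 = 7, d_9 = (201 - 7^2)/19 = 152/19 = 8, a_9 = floor((14 + 7)/8) = 2.
  m_10 = 8*2 - 7 = 9, d_10 = (201 - 9^2)/8 = 120/8 = 15, a_10 = floor((14 + 9)/15) = 1.
  m_11 = 15*1 - 9 = 6, d_11 = (201 - 6^2)/15 = 165/15 = 11, a_11 = floor((14 + 6)/11) = 1.
  m_12 = 11*1 - 6 = 5, d_12 = (201 - 5^2)/11 = 176/11 = 16, a_12 = floor((14 + 5)/16) = 1.
  m_13 = 16*1 - 5 = 11, d_13 = (201 - 11^2)/16 = 80/16 = 5, a_13 = floor((14 + 11)/5) = 5.
  m_14 = 5*5 - 11 = 14, d_14 = (201 - 14^2)/5 = 5/5 = 1, a_14 = floor((14 + 14)/1) = 28.
  m_15 = 1*28 - 14 = 14, d_15 = (201 - 14^2)/1 = 5/1 = 5: (m_15, d_15) = (m_1, d_1) = (14, 5), so from here the quotients repeat a_1, ..., a_14; the period length is 14.
So sqrt(201) = [14; (5, 1, 1, 1, 2, 1, 8, 1, 2, 1, 1, 1, 5, 28)] with period length k = 14.
k is even, so the fundamental solution of x^2 - 201y^2 = 1 is (p_{k-1}, q_{k-1}) = (p_13, q_13); compute convergents through index 13.
Convergents (p_i = a_i*p_{i-1} + p_{i-2}, q_i = a_i*q_{i-1} + q_{i-2} with p_{-2}=0, p_{-1}=1, q_{-2}=1, q_{-1}=0):
  i=0: a_0=14, p_0 = 14*1 + 0 = 14, q_0 = 14*0 + 1 = 1.
  i=1: a_1=5, p_1 = 5*14 + 1 = 71, q_1 = 5*1 + 0 = 5.
  i=2: a_2=1, p_2 = 1*71 + 14 = 85, q_2 = 1*5 + 1 = 6.
  i=3: a_3=1, p_3 = 1*85 + 71 = 156, q_3 = 1*6 + 5 = 11.
  i=4: a_4=1, p_4 = 1*156 + 85 = 241, q_4 = 1*11 + 6 = 17.
  i=5: a_5=2, p_5 = 2*241 + 156 = 638, q_5 = 2*17 + 11 = 45.
  i=6: a_6=1, p_6 = 1*638 + 241 = 879, q_6 = 1*45 + 17 = 62.
  i=7: a_7=8, p_7 = 8*879 + 638 = 7670, q_7 = 8*62 + 45 = 541.
  i=8: a_8=1, p_8 = 1*7670 + 879 = 8549, q_8 = 1*541 + 62 = 603.
  i=9: a_9=2, p_9 = 2*8549 + 7670 = 24768, q_9 = 2*603 + 541 = 1747.
  i=10: a_10=1, p_10 = 1*24768 + 8549 = 33317, q_10 = 1*1747 + 603 = 2350.
  i=11: a_11=1, p_11 = 1*33317 + 24768 = 58085, q_11 = 1*2350 + 1747 = 4097.
  i=12: a_12=1, p_12 = 1*58085 + 33317 = 91402, q_12 = 1*4097 + 2350 = 6447.
  i=13: a_13=5, p_13 = 5*91402 + 58085 = 515095, q_13 = 5*6447 + 4097 = 36332.
Check: 515095^2 - 201*36332^2 = 265322859025 - 265322859024 = 1, so (x, y) = (515095, 36332) solves the equation, and by the theorem it is the least positive solution.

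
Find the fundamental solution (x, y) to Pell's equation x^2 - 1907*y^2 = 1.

(x, y) = (17162, 393)

First expand sqrt(1907) as a continued fraction. With x_i = (sqrt(1907) + m_i)/d_i and (m_0, d_0) = (0, 1): a_0 = floor(sqrt(1907)) = 43, since 43^2 = 1849 <= 1907 < 1936 = 44^2.
Iterate m_{i+1} = d_i*a_i - m_i, d_{i+1} = (1907 - m_{i+1}^2)/d_i, a_{i+1} = floor((a_0 + m_{i+1})/d_{i+1}):
  m_1 = 1*43 - 0 = 43, d_1 = (1907 - 43^2)/1 = 58/1 = 58, a_1 = floor((43 + 43)/58) = 1.
  m_2 = 58*1 - 43 = 15, d_2 = (1907 - 15^2)/58 = 1682/58 = 29, a_2 = floor((43 + 15)/29) = 2.
  m_3 = 29*2 - 15 = 43, d_3 = (1907 - 43^2)/29 = 58/29 = 2, a_3 = floor((43 + 43)/2) = 43.
  m_4 = 2*43 - 43 = 43, d_4 = (1907 - 43^2)/2 = 58/2 = 29, a_4 = floor((43 + 43)/29) = 2.
  m_5 = 29*2 - 43 = 15, d_5 = (1907 - 15^2)/29 = 1682/29 = 58, a_5 = floor((43 + 15)/58) = 1.
  m_6 = 58*1 - 15 = 43, d_6 = (1907 - 43^2)/58 = 58/58 = 1, a_6 = floor((43 + 43)/1) = 86.
  m_7 = 1*86 - 43 = 43, d_7 = (1907 - 43^2)/1 = 58/1 = 58: (m_7, d_7) = (m_1, d_1) = (43, 58), so from here the quotients repeat a_1, ..., a_6; the period length is 6.
So sqrt(1907) = [43; (1, 2, 43, 2, 1, 86)] with period length k = 6.
k is even, so the fundamental solution of x^2 - 1907y^2 = 1 is (p_{k-1}, q_{k-1}) = (p_5, q_5); compute convergents through index 5.
Convergents (p_i = a_i*p_{i-1} + p_{i-2}, q_i = a_i*q_{i-1} + q_{i-2} with p_{-2}=0, p_{-1}=1, q_{-2}=1, q_{-1}=0):
  i=0: a_0=43, p_0 = 43*1 + 0 = 43, q_0 = 43*0 + 1 = 1.
  i=1: a_1=1, p_1 = 1*43 + 1 = 44, q_1 = 1*1 + 0 = 1.
  i=2: a_2=2, p_2 = 2*44 + 43 = 131, q_2 = 2*1 + 1 = 3.
  i=3: a_3=43, p_3 = 43*131 + 44 = 5677, q_3 = 43*3 + 1 = 130.
  i=4: a_4=2, p_4 = 2*5677 + 131 = 11485, q_4 = 2*130 + 3 = 263.
  i=5: a_5=1, p_5 = 1*11485 + 5677 = 17162, q_5 = 1*263 + 130 = 393.
Check: 17162^2 - 1907*393^2 = 294534244 - 294534243 = 1, so (x, y) = (17162, 393) solves the equation, and by the theorem it is the least positive solution.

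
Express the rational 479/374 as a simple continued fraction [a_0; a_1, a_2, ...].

[1; 3, 1, 1, 3, 1, 1, 6]

Run the Euclidean algorithm on 479 and 374; the successive quotients are the partial quotients a_0, a_1, ... (each step inverts the fractional part left over by the previous one):
  479 = 1*374 + 105, so a_0 = 1.
  374 = 3*105 + 59, so a_1 = 3.
  105 = 1*59 + 46, so a_2 = 1.
  59 = 1*46 + 13, so a_3 = 1.
  46 = 3*13 + 7, so a_4 = 3.
  13 = 1*7 + 6, so a_5 = 1.
  7 = 1*6 + 1, so a_6 = 1.
  6 = 6*1 + 0, so a_7 = 6.
The remainder reaches 0 after 8 divisions, so the expansion has 8 partial quotients, read off in order.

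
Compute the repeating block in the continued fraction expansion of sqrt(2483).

[49; (1, 4, 1, 6, 1, 4, 1, 98)]

Write x_i = (sqrt(2483) + m_i)/d_i with (m_0, d_0) = (0, 1). a_0 = floor(sqrt(2483)) = 49, since 49^2 = 2401 <= 2483 < 2500 = 50^2.
Iterate m_{i+1} = d_i*a_i - m_i, d_{i+1} = (2483 - m_{i+1}^2)/d_i, a_{i+1} = floor((a_0 + m_{i+1})/d_{i+1}):
  m_1 = 1*49 - 0 = 49, d_1 = (2483 - 49^2)/1 = 82/1 = 82, a_1 = floor((49 + 49)/82) = 1.
  m_2 = 82*1 - 49 = 33, d_2 = (2483 - 33^2)/82 = 1394/82 = 17, a_2 = floor((49 + 33)/17) = 4.
  m_3 = 17*4 - 33 = 35, d_3 = (2483 - 35^2)/17 = 1258/17 = 74, a_3 = floor((49 + 35)/74) = 1.
  m_4 = 74*1 - 35 = 39, d_4 = (2483 - 39^2)/74 = 962/74 = 13, a_4 = floor((49 + 39)/13) = 6.
  m_5 = 13*6 - 39 = 39, d_5 = (2483 - 39^2)/13 = 962/13 = 74, a_5 = floor((49 + 39)/74) = 1.
  m_6 = 74*1 - 39 = 35, d_6 = (2483 - 35^2)/74 = 1258/74 = 17, a_6 = floor((49 + 35)/17) = 4.
  m_7 = 17*4 - 35 = 33, d_7 = (2483 - 33^2)/17 = 1394/17 = 82, a_7 = floor((49 + 33)/82) = 1.
  m_8 = 82*1 - 33 = 49, d_8 = (2483 - 49^2)/82 = 82/82 = 1, a_8 = floor((49 + 49)/1) = 98.
  m_9 = 1*98 - 49 = 49, d_9 = (2483 - 49^2)/1 = 82/1 = 82: (m_9, d_9) = (m_1, d_1) = (49, 82), so from here the quotients repeat a_1, ..., a_8; the period length is 8.
Hence the expansion of sqrt(2483) is a_0 = 49 followed by the repeating block 1, 4, 1, 6, 1, 4, 1, 98 (period 8).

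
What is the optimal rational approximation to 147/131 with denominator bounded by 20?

9/8

Expand x = 147/131 as a continued fraction with the Euclidean algorithm:
  147 = 1*131 + 16, so a_0 = 1.
  131 = 8*16 + 3, so a_1 = 8.
  16 = 5*3 + 1, so a_2 = 5.
  3 = 3*1 + 0, so a_3 = 3.
so x = [1; 8, 5, 3].
Convergents (p_i = a_i*p_{i-1} + p_{i-2}, q_i = a_i*q_{i-1} + q_{i-2} with p_{-2}=0, p_{-1}=1, q_{-2}=1, q_{-1}=0), until the denominator exceeds 20:
  i=0: a_0=1, p_0 = 1*1 + 0 = 1, q_0 = 1*0 + 1 = 1.
  i=1: a_1=8, p_1 = 8*1 + 1 = 9, q_1 = 8*1 + 0 = 8.
  i=2: a_2=5, p_2 = 5*9 + 1 = 46, q_2 = 5*8 + 1 = 41.
q_2 = 41 > 20, so the last convergent with denominator <= 20 is p_1/q_1 = 9/8.
The closest fraction with denominator <= 20 is either p_1/q_1 or the intermediate fraction (k*p_1 + p_0)/(k*q_1 + q_0) with the largest k >= 1 whose denominator stays <= 20; these approach x as k grows, and every other convergent or intermediate fraction in range is farther away.
Largest k: floor((20 - q_0)/q_1) = floor((20 - 1)/8) = 2.
That gives (2*9 + 1)/(2*8 + 1) = 19/17.
Compare the errors: |x - 9/8| = |147*8 - 9*131|/(131*8) = 3/1048, and |x - 19/17| = |147*17 - 19*131|/(131*17) = 10/2227.
Cross-multiplying, 3*2227 = 6681 < 10480 = 10*1048, so 3/1048 is smaller: the convergent 9/8 is closer to x than 19/17.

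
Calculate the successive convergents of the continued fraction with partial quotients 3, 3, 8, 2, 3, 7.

Using the convergent recurrence p_i = a_i*p_{i-1} + p_{i-2}, q_i = a_i*q_{i-1} + q_{i-2} with p_{-2}=0, p_{-1}=1, q_{-2}=1, q_{-1}=0:
  i=0: a_0=3, p_0 = 3*1 + 0 = 3, q_0 = 3*0 + 1 = 1.
  i=1: a_1=3, p_1 = 3*3 + 1 = 10, q_1 = 3*1 + 0 = 3.
  i=2: a_2=8, p_2 = 8*10 + 3 = 83, q_2 = 8*3 + 1 = 25.
  i=3: a_3=2, p_3 = 2*83 + 10 = 176, q_3 = 2*25 + 3 = 53.
  i=4: a_4=3, p_4 = 3*176 + 83 = 611, q_4 = 3*53 + 25 = 184.
  i=5: a_5=7, p_5 = 7*611 + 176 = 4453, q_5 = 7*184 + 53 = 1341.

3/1, 10/3, 83/25, 176/53, 611/184, 4453/1341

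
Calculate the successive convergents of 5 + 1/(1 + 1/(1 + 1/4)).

Using the convergent recurrence p_i = a_i*p_{i-1} + p_{i-2}, q_i = a_i*q_{i-1} + q_{i-2} with p_{-2}=0, p_{-1}=1, q_{-2}=1, q_{-1}=0:
  i=0: a_0=5, p_0 = 5*1 + 0 = 5, q_0 = 5*0 + 1 = 1.
  i=1: a_1=1, p_1 = 1*5 + 1 = 6, q_1 = 1*1 + 0 = 1.
  i=2: a_2=1, p_2 = 1*6 + 5 = 11, q_2 = 1*1 + 1 = 2.
  i=3: a_3=4, p_3 = 4*11 + 6 = 50, q_3 = 4*2 + 1 = 9.

5/1, 6/1, 11/2, 50/9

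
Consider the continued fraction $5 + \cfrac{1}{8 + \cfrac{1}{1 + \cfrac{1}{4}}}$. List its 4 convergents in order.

Using the convergent recurrence p_i = a_i*p_{i-1} + p_{i-2}, q_i = a_i*q_{i-1} + q_{i-2} with p_{-2}=0, p_{-1}=1, q_{-2}=1, q_{-1}=0:
  i=0: a_0=5, p_0 = 5*1 + 0 = 5, q_0 = 5*0 + 1 = 1.
  i=1: a_1=8, p_1 = 8*5 + 1 = 41, q_1 = 8*1 + 0 = 8.
  i=2: a_2=1, p_2 = 1*41 + 5 = 46, q_2 = 1*8 + 1 = 9.
  i=3: a_3=4, p_3 = 4*46 + 41 = 225, q_3 = 4*9 + 8 = 44.

5/1, 41/8, 46/9, 225/44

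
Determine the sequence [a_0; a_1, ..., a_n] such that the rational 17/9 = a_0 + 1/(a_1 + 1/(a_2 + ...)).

Run the Euclidean algorithm on 17 and 9; the successive quotients are the partial quotients a_0, a_1, ... (each step inverts the fractional part left over by the previous one):
  17 = 1*9 + 8, so a_0 = 1.
  9 = 1*8 + 1, so a_1 = 1.
  8 = 8*1 + 0, so a_2 = 8.
The remainder reaches 0 after 3 divisions, so the expansion has 3 partial quotients, read off in order.

[1; 1, 8]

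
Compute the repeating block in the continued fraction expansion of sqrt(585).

[24; (5, 2, 1, 4, 1, 2, 5, 48)]

Write x_i = (sqrt(585) + m_i)/d_i with (m_0, d_0) = (0, 1). a_0 = floor(sqrt(585)) = 24, since 24^2 = 576 <= 585 < 625 = 25^2.
Iterate m_{i+1} = d_i*a_i - m_i, d_{i+1} = (585 - m_{i+1}^2)/d_i, a_{i+1} = floor((a_0 + m_{i+1})/d_{i+1}):
  m_1 = 1*24 - 0 = 24, d_1 = (585 - 24^2)/1 = 9/1 = 9, a_1 = floor((24 + 24)/9) = 5.
  m_2 = 9*5 - 24 = 21, d_2 = (585 - 21^2)/9 = 144/9 = 16, a_2 = floor((24 + 21)/16) = 2.
  m_3 = 16*2 - 21 = 11, d_3 = (585 - 11^2)/16 = 464/16 = 29, a_3 = floor((24 + 11)/29) = 1.
  m_4 = 29*1 - 11 = 18, d_4 = (585 - 18^2)/29 = 261/29 = 9, a_4 = floor((24 + 18)/9) = 4.
  m_5 = 9*4 - 18 = 18, d_5 = (585 - 18^2)/9 = 261/9 = 29, a_5 = floor((24 + 18)/29) = 1.
  m_6 = 29*1 - 18 = 11, d_6 = (585 - 11^2)/29 = 464/29 = 16, a_6 = floor((24 + 11)/16) = 2.
  m_7 = 16*2 - 11 = 21, d_7 = (585 - 21^2)/16 = 144/16 = 9, a_7 = floor((24 + 21)/9) = 5.
  m_8 = 9*5 - 21 = 24, d_8 = (585 - 24^2)/9 = 9/9 = 1, a_8 = floor((24 + 24)/1) = 48.
  m_9 = 1*48 - 24 = 24, d_9 = (585 - 24^2)/1 = 9/1 = 9: (m_9, d_9) = (m_1, d_1) = (24, 9), so from here the quotients repeat a_1, ..., a_8; the period length is 8.
Hence the expansion of sqrt(585) is a_0 = 24 followed by the repeating block 5, 2, 1, 4, 1, 2, 5, 48 (period 8).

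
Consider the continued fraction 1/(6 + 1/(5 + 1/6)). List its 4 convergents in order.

0/1, 1/6, 5/31, 31/192

Using the convergent recurrence p_i = a_i*p_{i-1} + p_{i-2}, q_i = a_i*q_{i-1} + q_{i-2} with p_{-2}=0, p_{-1}=1, q_{-2}=1, q_{-1}=0:
  i=0: a_0=0, p_0 = 0*1 + 0 = 0, q_0 = 0*0 + 1 = 1.
  i=1: a_1=6, p_1 = 6*0 + 1 = 1, q_1 = 6*1 + 0 = 6.
  i=2: a_2=5, p_2 = 5*1 + 0 = 5, q_2 = 5*6 + 1 = 31.
  i=3: a_3=6, p_3 = 6*5 + 1 = 31, q_3 = 6*31 + 6 = 192.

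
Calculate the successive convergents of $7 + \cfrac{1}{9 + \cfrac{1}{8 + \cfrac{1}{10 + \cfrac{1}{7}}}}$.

Using the convergent recurrence p_i = a_i*p_{i-1} + p_{i-2}, q_i = a_i*q_{i-1} + q_{i-2} with p_{-2}=0, p_{-1}=1, q_{-2}=1, q_{-1}=0:
  i=0: a_0=7, p_0 = 7*1 + 0 = 7, q_0 = 7*0 + 1 = 1.
  i=1: a_1=9, p_1 = 9*7 + 1 = 64, q_1 = 9*1 + 0 = 9.
  i=2: a_2=8, p_2 = 8*64 + 7 = 519, q_2 = 8*9 + 1 = 73.
  i=3: a_3=10, p_3 = 10*519 + 64 = 5254, q_3 = 10*73 + 9 = 739.
  i=4: a_4=7, p_4 = 7*5254 + 519 = 37297, q_4 = 7*739 + 73 = 5246.

7/1, 64/9, 519/73, 5254/739, 37297/5246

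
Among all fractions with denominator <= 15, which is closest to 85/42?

Expand x = 85/42 as a continued fraction with the Euclidean algorithm:
  85 = 2*42 + 1, so a_0 = 2.
  42 = 42*1 + 0, so a_1 = 42.
so x = [2; 42].
Convergents (p_i = a_i*p_{i-1} + p_{i-2}, q_i = a_i*q_{i-1} + q_{i-2} with p_{-2}=0, p_{-1}=1, q_{-2}=1, q_{-1}=0), until the denominator exceeds 15:
  i=0: a_0=2, p_0 = 2*1 + 0 = 2, q_0 = 2*0 + 1 = 1.
  i=1: a_1=42, p_1 = 42*2 + 1 = 85, q_1 = 42*1 + 0 = 42.
q_1 = 42 > 15, so the last convergent with denominator <= 15 is p_0/q_0 = 2/1.
The closest fraction with denominator <= 15 is either p_0/q_0 or the intermediate fraction (k*p_0 + p_{-1})/(k*q_0 + q_{-1}) with the largest k >= 1 whose denominator stays <= 15; these approach x as k grows, and every other convergent or intermediate fraction in range is farther away.
Largest k: floor((15 - q_{-1})/q_0) = floor((15 - 0)/1) = 15 (using the seeds p_{-1} = 1, q_{-1} = 0).
That gives (15*2 + 1)/(15*1 + 0) = 31/15.
Compare the errors: |x - 2/1| = |85*1 - 2*42|/(42*1) = 1/42, and |x - 31/15| = |85*15 - 31*42|/(42*15) = 27/630.
Cross-multiplying, 1*630 = 630 < 1134 = 27*42, so 1/42 is smaller: the convergent 2/1 is closer to x than 31/15.

2/1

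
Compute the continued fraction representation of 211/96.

[2; 5, 19]

Run the Euclidean algorithm on 211 and 96; the successive quotients are the partial quotients a_0, a_1, ... (each step inverts the fractional part left over by the previous one):
  211 = 2*96 + 19, so a_0 = 2.
  96 = 5*19 + 1, so a_1 = 5.
  19 = 19*1 + 0, so a_2 = 19.
The remainder reaches 0 after 3 divisions, so the expansion has 3 partial quotients, read off in order.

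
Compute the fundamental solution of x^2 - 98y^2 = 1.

First expand sqrt(98) as a continued fraction. With x_i = (sqrt(98) + m_i)/d_i and (m_0, d_0) = (0, 1): a_0 = floor(sqrt(98)) = 9, since 9^2 = 81 <= 98 < 100 = 10^2.
Iterate m_{i+1} = d_i*a_i - m_i, d_{i+1} = (98 - m_{i+1}^2)/d_i, a_{i+1} = floor((a_0 + m_{i+1})/d_{i+1}):
  m_1 = 1*9 - 0 = 9, d_1 = (98 - 9^2)/1 = 17/1 = 17, a_1 = floor((9 + 9)/17) = 1.
  m_2 = 17*1 - 9 = 8, d_2 = (98 - 8^2)/17 = 34/17 = 2, a_2 = floor((9 + 8)/2) = 8.
  m_3 = 2*8 - 8 = 8, d_3 = (98 - 8^2)/2 = 34/2 = 17, a_3 = floor((9 + 8)/17) = 1.
  m_4 = 17*1 - 8 = 9, d_4 = (98 - 9^2)/17 = 17/17 = 1, a_4 = floor((9 + 9)/1) = 18.
  m_5 = 1*18 - 9 = 9, d_5 = (98 - 9^2)/1 = 17/1 = 17: (m_5, d_5) = (m_1, d_1) = (9, 17), so from here the quotients repeat a_1, ..., a_4; the period length is 4.
So sqrt(98) = [9; (1, 8, 1, 18)] with period length k = 4.
k is even, so the fundamental solution of x^2 - 98y^2 = 1 is (p_{k-1}, q_{k-1}) = (p_3, q_3); compute convergents through index 3.
Convergents (p_i = a_i*p_{i-1} + p_{i-2}, q_i = a_i*q_{i-1} + q_{i-2} with p_{-2}=0, p_{-1}=1, q_{-2}=1, q_{-1}=0):
  i=0: a_0=9, p_0 = 9*1 + 0 = 9, q_0 = 9*0 + 1 = 1.
  i=1: a_1=1, p_1 = 1*9 + 1 = 10, q_1 = 1*1 + 0 = 1.
  i=2: a_2=8, p_2 = 8*10 + 9 = 89, q_2 = 8*1 + 1 = 9.
  i=3: a_3=1, p_3 = 1*89 + 10 = 99, q_3 = 1*9 + 1 = 10.
Check: 99^2 - 98*10^2 = 9801 - 9800 = 1, so (x, y) = (99, 10) solves the equation, and by the theorem it is the least positive solution.

(x, y) = (99, 10)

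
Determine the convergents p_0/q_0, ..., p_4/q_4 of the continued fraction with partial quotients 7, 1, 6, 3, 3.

Using the convergent recurrence p_i = a_i*p_{i-1} + p_{i-2}, q_i = a_i*q_{i-1} + q_{i-2} with p_{-2}=0, p_{-1}=1, q_{-2}=1, q_{-1}=0:
  i=0: a_0=7, p_0 = 7*1 + 0 = 7, q_0 = 7*0 + 1 = 1.
  i=1: a_1=1, p_1 = 1*7 + 1 = 8, q_1 = 1*1 + 0 = 1.
  i=2: a_2=6, p_2 = 6*8 + 7 = 55, q_2 = 6*1 + 1 = 7.
  i=3: a_3=3, p_3 = 3*55 + 8 = 173, q_3 = 3*7 + 1 = 22.
  i=4: a_4=3, p_4 = 3*173 + 55 = 574, q_4 = 3*22 + 7 = 73.

7/1, 8/1, 55/7, 173/22, 574/73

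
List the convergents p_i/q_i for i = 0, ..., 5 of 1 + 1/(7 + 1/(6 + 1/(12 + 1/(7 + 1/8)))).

1/1, 8/7, 49/43, 596/523, 4221/3704, 34364/30155

Using the convergent recurrence p_i = a_i*p_{i-1} + p_{i-2}, q_i = a_i*q_{i-1} + q_{i-2} with p_{-2}=0, p_{-1}=1, q_{-2}=1, q_{-1}=0:
  i=0: a_0=1, p_0 = 1*1 + 0 = 1, q_0 = 1*0 + 1 = 1.
  i=1: a_1=7, p_1 = 7*1 + 1 = 8, q_1 = 7*1 + 0 = 7.
  i=2: a_2=6, p_2 = 6*8 + 1 = 49, q_2 = 6*7 + 1 = 43.
  i=3: a_3=12, p_3 = 12*49 + 8 = 596, q_3 = 12*43 + 7 = 523.
  i=4: a_4=7, p_4 = 7*596 + 49 = 4221, q_4 = 7*523 + 43 = 3704.
  i=5: a_5=8, p_5 = 8*4221 + 596 = 34364, q_5 = 8*3704 + 523 = 30155.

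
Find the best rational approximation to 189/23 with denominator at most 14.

115/14

Expand x = 189/23 as a continued fraction with the Euclidean algorithm:
  189 = 8*23 + 5, so a_0 = 8.
  23 = 4*5 + 3, so a_1 = 4.
  5 = 1*3 + 2, so a_2 = 1.
  3 = 1*2 + 1, so a_3 = 1.
  2 = 2*1 + 0, so a_4 = 2.
so x = [8; 4, 1, 1, 2].
Convergents (p_i = a_i*p_{i-1} + p_{i-2}, q_i = a_i*q_{i-1} + q_{i-2} with p_{-2}=0, p_{-1}=1, q_{-2}=1, q_{-1}=0), until the denominator exceeds 14:
  i=0: a_0=8, p_0 = 8*1 + 0 = 8, q_0 = 8*0 + 1 = 1.
  i=1: a_1=4, p_1 = 4*8 + 1 = 33, q_1 = 4*1 + 0 = 4.
  i=2: a_2=1, p_2 = 1*33 + 8 = 41, q_2 = 1*4 + 1 = 5.
  i=3: a_3=1, p_3 = 1*41 + 33 = 74, q_3 = 1*5 + 4 = 9.
  i=4: a_4=2, p_4 = 2*74 + 41 = 189, q_4 = 2*9 + 5 = 23.
q_4 = 23 > 14, so the last convergent with denominator <= 14 is p_3/q_3 = 74/9.
The closest fraction with denominator <= 14 is either p_3/q_3 or the intermediate fraction (k*p_3 + p_2)/(k*q_3 + q_2) with the largest k >= 1 whose denominator stays <= 14; these approach x as k grows, and every other convergent or intermediate fraction in range is farther away.
Largest k: floor((14 - q_2)/q_3) = floor((14 - 5)/9) = 1.
That gives (1*74 + 41)/(1*9 + 5) = 115/14.
Compare the errors: |x - 74/9| = |189*9 - 74*23|/(23*9) = 1/207, and |x - 115/14| = |189*14 - 115*23|/(23*14) = 1/322.
Cross-multiplying, 1*207 = 207 < 322 = 1*322, so 1/322 is smaller: the intermediate fraction 115/14 is closer to x than 74/9.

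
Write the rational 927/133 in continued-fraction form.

Run the Euclidean algorithm on 927 and 133; the successive quotients are the partial quotients a_0, a_1, ... (each step inverts the fractional part left over by the previous one):
  927 = 6*133 + 129, so a_0 = 6.
  133 = 1*129 + 4, so a_1 = 1.
  129 = 32*4 + 1, so a_2 = 32.
  4 = 4*1 + 0, so a_3 = 4.
The remainder reaches 0 after 4 divisions, so the expansion has 4 partial quotients, read off in order.

[6; 1, 32, 4]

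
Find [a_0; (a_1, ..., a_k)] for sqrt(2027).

Write x_i = (sqrt(2027) + m_i)/d_i with (m_0, d_0) = (0, 1). a_0 = floor(sqrt(2027)) = 45, since 45^2 = 2025 <= 2027 < 2116 = 46^2.
Iterate m_{i+1} = d_i*a_i - m_i, d_{i+1} = (2027 - m_{i+1}^2)/d_i, a_{i+1} = floor((a_0 + m_{i+1})/d_{i+1}):
  m_1 = 1*45 - 0 = 45, d_1 = (2027 - 45^2)/1 = 2/1 = 2, a_1 = floor((45 + 45)/2) = 45.
  m_2 = 2*45 - 45 = 45, d_2 = (2027 - 45^2)/2 = 2/2 = 1, a_2 = floor((45 + 45)/1) = 90.
  m_3 = 1*90 - 45 = 45, d_3 = (2027 - 45^2)/1 = 2/1 = 2: (m_3, d_3) = (m_1, d_1) = (45, 2), so from here the quotients repeat a_1, a_2; the period length is 2.
Hence the expansion of sqrt(2027) is a_0 = 45 followed by the repeating block 45, 90 (period 2).

[45; (45, 90)]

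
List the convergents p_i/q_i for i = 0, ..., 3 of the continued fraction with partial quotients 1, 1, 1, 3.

Using the convergent recurrence p_i = a_i*p_{i-1} + p_{i-2}, q_i = a_i*q_{i-1} + q_{i-2} with p_{-2}=0, p_{-1}=1, q_{-2}=1, q_{-1}=0:
  i=0: a_0=1, p_0 = 1*1 + 0 = 1, q_0 = 1*0 + 1 = 1.
  i=1: a_1=1, p_1 = 1*1 + 1 = 2, q_1 = 1*1 + 0 = 1.
  i=2: a_2=1, p_2 = 1*2 + 1 = 3, q_2 = 1*1 + 1 = 2.
  i=3: a_3=3, p_3 = 3*3 + 2 = 11, q_3 = 3*2 + 1 = 7.

1/1, 2/1, 3/2, 11/7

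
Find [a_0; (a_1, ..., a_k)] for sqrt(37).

[6; (12)]

Write x_i = (sqrt(37) + m_i)/d_i with (m_0, d_0) = (0, 1). a_0 = floor(sqrt(37)) = 6, since 6^2 = 36 <= 37 < 49 = 7^2.
Iterate m_{i+1} = d_i*a_i - m_i, d_{i+1} = (37 - m_{i+1}^2)/d_i, a_{i+1} = floor((a_0 + m_{i+1})/d_{i+1}):
  m_1 = 1*6 - 0 = 6, d_1 = (37 - 6^2)/1 = 1/1 = 1, a_1 = floor((6 + 6)/1) = 12.
  m_2 = 1*12 - 6 = 6, d_2 = (37 - 6^2)/1 = 1/1 = 1: (m_2, d_2) = (m_1, d_1) = (6, 1), so from here the quotient a_1 repeats; the period length is 1.
Hence the expansion of sqrt(37) is a_0 = 6 followed by the repeating block 12 (period 1).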